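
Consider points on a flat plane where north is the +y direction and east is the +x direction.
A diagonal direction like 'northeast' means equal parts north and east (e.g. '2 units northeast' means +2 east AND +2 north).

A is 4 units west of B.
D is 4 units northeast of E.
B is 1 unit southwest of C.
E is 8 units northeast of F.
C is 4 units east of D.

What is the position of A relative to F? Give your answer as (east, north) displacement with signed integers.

Answer: A is at (east=11, north=11) relative to F.

Derivation:
Place F at the origin (east=0, north=0).
  E is 8 units northeast of F: delta (east=+8, north=+8); E at (east=8, north=8).
  D is 4 units northeast of E: delta (east=+4, north=+4); D at (east=12, north=12).
  C is 4 units east of D: delta (east=+4, north=+0); C at (east=16, north=12).
  B is 1 unit southwest of C: delta (east=-1, north=-1); B at (east=15, north=11).
  A is 4 units west of B: delta (east=-4, north=+0); A at (east=11, north=11).
Therefore A relative to F: (east=11, north=11).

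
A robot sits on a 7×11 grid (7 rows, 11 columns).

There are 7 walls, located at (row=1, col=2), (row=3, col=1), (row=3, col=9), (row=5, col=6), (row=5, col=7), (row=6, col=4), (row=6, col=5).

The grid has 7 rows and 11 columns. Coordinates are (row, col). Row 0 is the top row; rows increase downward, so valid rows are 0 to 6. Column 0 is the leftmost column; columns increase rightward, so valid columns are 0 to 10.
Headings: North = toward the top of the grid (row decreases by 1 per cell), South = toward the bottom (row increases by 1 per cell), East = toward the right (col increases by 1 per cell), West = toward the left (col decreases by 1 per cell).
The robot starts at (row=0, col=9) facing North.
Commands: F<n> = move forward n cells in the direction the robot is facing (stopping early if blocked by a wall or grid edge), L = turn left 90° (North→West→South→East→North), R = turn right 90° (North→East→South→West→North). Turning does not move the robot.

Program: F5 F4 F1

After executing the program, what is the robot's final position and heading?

Start: (row=0, col=9), facing North
  F5: move forward 0/5 (blocked), now at (row=0, col=9)
  F4: move forward 0/4 (blocked), now at (row=0, col=9)
  F1: move forward 0/1 (blocked), now at (row=0, col=9)
Final: (row=0, col=9), facing North

Answer: Final position: (row=0, col=9), facing North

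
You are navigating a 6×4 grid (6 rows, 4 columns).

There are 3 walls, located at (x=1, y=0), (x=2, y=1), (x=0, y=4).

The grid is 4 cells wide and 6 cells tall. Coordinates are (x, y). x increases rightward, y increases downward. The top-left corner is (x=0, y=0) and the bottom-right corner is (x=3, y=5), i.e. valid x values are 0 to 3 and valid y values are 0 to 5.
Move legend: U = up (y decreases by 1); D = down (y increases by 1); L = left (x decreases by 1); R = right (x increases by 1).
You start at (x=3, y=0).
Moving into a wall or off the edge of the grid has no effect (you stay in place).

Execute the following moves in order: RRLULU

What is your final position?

Answer: Final position: (x=2, y=0)

Derivation:
Start: (x=3, y=0)
  R (right): blocked, stay at (x=3, y=0)
  R (right): blocked, stay at (x=3, y=0)
  L (left): (x=3, y=0) -> (x=2, y=0)
  U (up): blocked, stay at (x=2, y=0)
  L (left): blocked, stay at (x=2, y=0)
  U (up): blocked, stay at (x=2, y=0)
Final: (x=2, y=0)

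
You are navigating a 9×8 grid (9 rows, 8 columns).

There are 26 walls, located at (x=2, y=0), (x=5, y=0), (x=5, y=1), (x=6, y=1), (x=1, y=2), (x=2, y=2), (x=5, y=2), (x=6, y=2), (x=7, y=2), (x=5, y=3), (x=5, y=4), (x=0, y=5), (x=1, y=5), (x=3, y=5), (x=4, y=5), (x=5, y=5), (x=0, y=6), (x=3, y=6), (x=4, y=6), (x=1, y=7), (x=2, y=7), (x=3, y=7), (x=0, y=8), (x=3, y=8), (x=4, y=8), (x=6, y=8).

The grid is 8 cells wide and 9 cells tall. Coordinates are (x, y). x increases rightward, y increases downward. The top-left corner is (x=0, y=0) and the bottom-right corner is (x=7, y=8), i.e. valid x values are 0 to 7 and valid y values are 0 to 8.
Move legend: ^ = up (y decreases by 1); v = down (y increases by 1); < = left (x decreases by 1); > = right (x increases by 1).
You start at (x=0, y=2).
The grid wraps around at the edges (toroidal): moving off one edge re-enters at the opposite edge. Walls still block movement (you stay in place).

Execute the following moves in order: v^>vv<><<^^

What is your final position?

Start: (x=0, y=2)
  v (down): (x=0, y=2) -> (x=0, y=3)
  ^ (up): (x=0, y=3) -> (x=0, y=2)
  > (right): blocked, stay at (x=0, y=2)
  v (down): (x=0, y=2) -> (x=0, y=3)
  v (down): (x=0, y=3) -> (x=0, y=4)
  < (left): (x=0, y=4) -> (x=7, y=4)
  > (right): (x=7, y=4) -> (x=0, y=4)
  < (left): (x=0, y=4) -> (x=7, y=4)
  < (left): (x=7, y=4) -> (x=6, y=4)
  ^ (up): (x=6, y=4) -> (x=6, y=3)
  ^ (up): blocked, stay at (x=6, y=3)
Final: (x=6, y=3)

Answer: Final position: (x=6, y=3)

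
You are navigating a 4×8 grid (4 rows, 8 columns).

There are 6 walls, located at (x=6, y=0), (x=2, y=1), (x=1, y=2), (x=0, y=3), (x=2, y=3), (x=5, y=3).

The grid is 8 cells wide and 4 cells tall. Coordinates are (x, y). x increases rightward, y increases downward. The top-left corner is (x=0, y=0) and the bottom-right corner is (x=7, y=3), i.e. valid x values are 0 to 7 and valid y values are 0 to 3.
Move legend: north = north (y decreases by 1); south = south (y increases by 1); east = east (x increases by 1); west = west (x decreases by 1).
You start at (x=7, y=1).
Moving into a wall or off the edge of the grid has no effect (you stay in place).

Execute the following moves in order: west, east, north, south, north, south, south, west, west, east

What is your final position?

Answer: Final position: (x=6, y=2)

Derivation:
Start: (x=7, y=1)
  west (west): (x=7, y=1) -> (x=6, y=1)
  east (east): (x=6, y=1) -> (x=7, y=1)
  north (north): (x=7, y=1) -> (x=7, y=0)
  south (south): (x=7, y=0) -> (x=7, y=1)
  north (north): (x=7, y=1) -> (x=7, y=0)
  south (south): (x=7, y=0) -> (x=7, y=1)
  south (south): (x=7, y=1) -> (x=7, y=2)
  west (west): (x=7, y=2) -> (x=6, y=2)
  west (west): (x=6, y=2) -> (x=5, y=2)
  east (east): (x=5, y=2) -> (x=6, y=2)
Final: (x=6, y=2)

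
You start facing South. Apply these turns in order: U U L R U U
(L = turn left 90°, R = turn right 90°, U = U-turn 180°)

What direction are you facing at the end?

Answer: Final heading: South

Derivation:
Start: South
  U (U-turn (180°)) -> North
  U (U-turn (180°)) -> South
  L (left (90° counter-clockwise)) -> East
  R (right (90° clockwise)) -> South
  U (U-turn (180°)) -> North
  U (U-turn (180°)) -> South
Final: South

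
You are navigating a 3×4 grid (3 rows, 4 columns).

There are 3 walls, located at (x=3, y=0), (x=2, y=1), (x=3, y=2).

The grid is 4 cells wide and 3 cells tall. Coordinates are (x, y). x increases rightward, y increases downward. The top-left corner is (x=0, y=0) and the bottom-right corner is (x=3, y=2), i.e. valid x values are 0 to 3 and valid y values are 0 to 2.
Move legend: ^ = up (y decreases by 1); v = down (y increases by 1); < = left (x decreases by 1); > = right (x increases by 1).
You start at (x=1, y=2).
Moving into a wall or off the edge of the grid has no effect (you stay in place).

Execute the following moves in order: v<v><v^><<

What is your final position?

Answer: Final position: (x=0, y=1)

Derivation:
Start: (x=1, y=2)
  v (down): blocked, stay at (x=1, y=2)
  < (left): (x=1, y=2) -> (x=0, y=2)
  v (down): blocked, stay at (x=0, y=2)
  > (right): (x=0, y=2) -> (x=1, y=2)
  < (left): (x=1, y=2) -> (x=0, y=2)
  v (down): blocked, stay at (x=0, y=2)
  ^ (up): (x=0, y=2) -> (x=0, y=1)
  > (right): (x=0, y=1) -> (x=1, y=1)
  < (left): (x=1, y=1) -> (x=0, y=1)
  < (left): blocked, stay at (x=0, y=1)
Final: (x=0, y=1)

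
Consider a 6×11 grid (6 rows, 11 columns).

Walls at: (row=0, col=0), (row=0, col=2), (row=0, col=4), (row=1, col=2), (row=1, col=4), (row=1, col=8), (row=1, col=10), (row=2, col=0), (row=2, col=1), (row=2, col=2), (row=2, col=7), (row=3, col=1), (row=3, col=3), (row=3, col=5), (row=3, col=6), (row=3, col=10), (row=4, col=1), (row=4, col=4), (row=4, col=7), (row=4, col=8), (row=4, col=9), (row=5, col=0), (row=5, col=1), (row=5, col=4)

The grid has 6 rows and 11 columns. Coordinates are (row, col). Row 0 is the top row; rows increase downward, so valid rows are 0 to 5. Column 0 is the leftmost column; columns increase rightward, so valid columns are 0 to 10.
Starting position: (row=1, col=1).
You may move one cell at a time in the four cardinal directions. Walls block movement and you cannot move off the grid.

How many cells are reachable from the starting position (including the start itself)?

Answer: Reachable cells: 3

Derivation:
BFS flood-fill from (row=1, col=1):
  Distance 0: (row=1, col=1)
  Distance 1: (row=0, col=1), (row=1, col=0)
Total reachable: 3 (grid has 42 open cells total)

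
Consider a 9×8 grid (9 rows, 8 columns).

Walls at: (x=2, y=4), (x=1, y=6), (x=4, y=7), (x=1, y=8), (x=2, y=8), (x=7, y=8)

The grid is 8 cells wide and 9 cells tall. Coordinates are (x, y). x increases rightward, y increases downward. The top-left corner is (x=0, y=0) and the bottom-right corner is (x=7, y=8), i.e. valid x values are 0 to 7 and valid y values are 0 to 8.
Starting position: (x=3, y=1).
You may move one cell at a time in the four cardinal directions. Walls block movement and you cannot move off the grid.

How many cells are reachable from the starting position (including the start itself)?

BFS flood-fill from (x=3, y=1):
  Distance 0: (x=3, y=1)
  Distance 1: (x=3, y=0), (x=2, y=1), (x=4, y=1), (x=3, y=2)
  Distance 2: (x=2, y=0), (x=4, y=0), (x=1, y=1), (x=5, y=1), (x=2, y=2), (x=4, y=2), (x=3, y=3)
  Distance 3: (x=1, y=0), (x=5, y=0), (x=0, y=1), (x=6, y=1), (x=1, y=2), (x=5, y=2), (x=2, y=3), (x=4, y=3), (x=3, y=4)
  Distance 4: (x=0, y=0), (x=6, y=0), (x=7, y=1), (x=0, y=2), (x=6, y=2), (x=1, y=3), (x=5, y=3), (x=4, y=4), (x=3, y=5)
  Distance 5: (x=7, y=0), (x=7, y=2), (x=0, y=3), (x=6, y=3), (x=1, y=4), (x=5, y=4), (x=2, y=5), (x=4, y=5), (x=3, y=6)
  Distance 6: (x=7, y=3), (x=0, y=4), (x=6, y=4), (x=1, y=5), (x=5, y=5), (x=2, y=6), (x=4, y=6), (x=3, y=7)
  Distance 7: (x=7, y=4), (x=0, y=5), (x=6, y=5), (x=5, y=6), (x=2, y=7), (x=3, y=8)
  Distance 8: (x=7, y=5), (x=0, y=6), (x=6, y=6), (x=1, y=7), (x=5, y=7), (x=4, y=8)
  Distance 9: (x=7, y=6), (x=0, y=7), (x=6, y=7), (x=5, y=8)
  Distance 10: (x=7, y=7), (x=0, y=8), (x=6, y=8)
Total reachable: 66 (grid has 66 open cells total)

Answer: Reachable cells: 66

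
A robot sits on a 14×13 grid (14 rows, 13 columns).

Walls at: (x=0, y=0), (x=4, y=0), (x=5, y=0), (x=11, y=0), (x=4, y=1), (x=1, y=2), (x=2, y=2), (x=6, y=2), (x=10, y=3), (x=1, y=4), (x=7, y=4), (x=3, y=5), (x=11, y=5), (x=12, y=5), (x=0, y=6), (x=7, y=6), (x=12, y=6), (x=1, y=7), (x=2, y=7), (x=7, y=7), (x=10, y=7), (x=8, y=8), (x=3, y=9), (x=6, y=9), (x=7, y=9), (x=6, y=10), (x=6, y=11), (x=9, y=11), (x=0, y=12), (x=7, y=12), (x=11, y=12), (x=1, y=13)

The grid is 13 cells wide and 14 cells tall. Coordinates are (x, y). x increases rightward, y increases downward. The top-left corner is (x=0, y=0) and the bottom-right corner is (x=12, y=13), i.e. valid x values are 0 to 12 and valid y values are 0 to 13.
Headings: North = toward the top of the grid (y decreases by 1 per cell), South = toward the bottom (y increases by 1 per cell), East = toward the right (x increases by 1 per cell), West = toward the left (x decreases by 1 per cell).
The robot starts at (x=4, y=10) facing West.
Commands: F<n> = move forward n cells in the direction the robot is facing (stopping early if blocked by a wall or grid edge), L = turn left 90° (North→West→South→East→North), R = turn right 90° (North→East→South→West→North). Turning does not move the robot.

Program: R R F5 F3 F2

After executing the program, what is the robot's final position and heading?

Answer: Final position: (x=5, y=10), facing East

Derivation:
Start: (x=4, y=10), facing West
  R: turn right, now facing North
  R: turn right, now facing East
  F5: move forward 1/5 (blocked), now at (x=5, y=10)
  F3: move forward 0/3 (blocked), now at (x=5, y=10)
  F2: move forward 0/2 (blocked), now at (x=5, y=10)
Final: (x=5, y=10), facing East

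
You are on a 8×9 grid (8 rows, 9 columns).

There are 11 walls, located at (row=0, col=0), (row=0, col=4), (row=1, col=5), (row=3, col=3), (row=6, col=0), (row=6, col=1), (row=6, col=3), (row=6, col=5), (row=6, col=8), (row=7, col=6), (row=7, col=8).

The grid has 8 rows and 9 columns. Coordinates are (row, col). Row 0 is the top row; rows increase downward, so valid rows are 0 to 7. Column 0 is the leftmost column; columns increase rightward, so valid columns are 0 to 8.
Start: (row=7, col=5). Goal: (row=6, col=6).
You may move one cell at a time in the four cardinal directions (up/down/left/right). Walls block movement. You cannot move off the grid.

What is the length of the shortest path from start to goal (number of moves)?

Answer: Shortest path length: 6

Derivation:
BFS from (row=7, col=5) until reaching (row=6, col=6):
  Distance 0: (row=7, col=5)
  Distance 1: (row=7, col=4)
  Distance 2: (row=6, col=4), (row=7, col=3)
  Distance 3: (row=5, col=4), (row=7, col=2)
  Distance 4: (row=4, col=4), (row=5, col=3), (row=5, col=5), (row=6, col=2), (row=7, col=1)
  Distance 5: (row=3, col=4), (row=4, col=3), (row=4, col=5), (row=5, col=2), (row=5, col=6), (row=7, col=0)
  Distance 6: (row=2, col=4), (row=3, col=5), (row=4, col=2), (row=4, col=6), (row=5, col=1), (row=5, col=7), (row=6, col=6)  <- goal reached here
One shortest path (6 moves): (row=7, col=5) -> (row=7, col=4) -> (row=6, col=4) -> (row=5, col=4) -> (row=5, col=5) -> (row=5, col=6) -> (row=6, col=6)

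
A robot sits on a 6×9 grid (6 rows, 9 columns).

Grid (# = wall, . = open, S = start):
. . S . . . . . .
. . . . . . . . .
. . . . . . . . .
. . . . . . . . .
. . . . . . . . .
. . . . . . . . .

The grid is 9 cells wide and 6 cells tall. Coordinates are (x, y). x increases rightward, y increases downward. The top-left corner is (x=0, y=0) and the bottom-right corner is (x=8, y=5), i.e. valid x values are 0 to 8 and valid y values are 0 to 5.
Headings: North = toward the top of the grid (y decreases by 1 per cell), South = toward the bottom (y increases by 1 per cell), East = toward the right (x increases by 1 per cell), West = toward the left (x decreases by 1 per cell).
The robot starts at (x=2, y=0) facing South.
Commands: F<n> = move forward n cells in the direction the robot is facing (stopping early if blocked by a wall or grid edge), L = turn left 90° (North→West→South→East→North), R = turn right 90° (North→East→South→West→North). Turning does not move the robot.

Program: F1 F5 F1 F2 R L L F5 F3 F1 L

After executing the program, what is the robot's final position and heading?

Answer: Final position: (x=8, y=5), facing North

Derivation:
Start: (x=2, y=0), facing South
  F1: move forward 1, now at (x=2, y=1)
  F5: move forward 4/5 (blocked), now at (x=2, y=5)
  F1: move forward 0/1 (blocked), now at (x=2, y=5)
  F2: move forward 0/2 (blocked), now at (x=2, y=5)
  R: turn right, now facing West
  L: turn left, now facing South
  L: turn left, now facing East
  F5: move forward 5, now at (x=7, y=5)
  F3: move forward 1/3 (blocked), now at (x=8, y=5)
  F1: move forward 0/1 (blocked), now at (x=8, y=5)
  L: turn left, now facing North
Final: (x=8, y=5), facing North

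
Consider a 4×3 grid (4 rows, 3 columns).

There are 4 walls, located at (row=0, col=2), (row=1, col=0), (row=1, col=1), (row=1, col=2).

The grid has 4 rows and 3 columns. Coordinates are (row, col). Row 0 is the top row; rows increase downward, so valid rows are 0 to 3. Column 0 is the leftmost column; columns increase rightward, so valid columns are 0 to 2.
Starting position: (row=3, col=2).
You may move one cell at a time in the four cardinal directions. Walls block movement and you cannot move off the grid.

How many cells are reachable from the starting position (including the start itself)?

BFS flood-fill from (row=3, col=2):
  Distance 0: (row=3, col=2)
  Distance 1: (row=2, col=2), (row=3, col=1)
  Distance 2: (row=2, col=1), (row=3, col=0)
  Distance 3: (row=2, col=0)
Total reachable: 6 (grid has 8 open cells total)

Answer: Reachable cells: 6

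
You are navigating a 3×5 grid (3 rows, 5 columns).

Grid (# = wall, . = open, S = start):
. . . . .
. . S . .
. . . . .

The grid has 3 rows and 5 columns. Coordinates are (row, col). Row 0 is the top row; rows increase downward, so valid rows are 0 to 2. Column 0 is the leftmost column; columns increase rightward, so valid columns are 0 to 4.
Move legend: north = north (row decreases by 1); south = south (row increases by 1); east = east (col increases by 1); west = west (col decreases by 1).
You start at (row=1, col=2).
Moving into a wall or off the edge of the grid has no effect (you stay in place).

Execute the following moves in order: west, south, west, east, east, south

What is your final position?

Start: (row=1, col=2)
  west (west): (row=1, col=2) -> (row=1, col=1)
  south (south): (row=1, col=1) -> (row=2, col=1)
  west (west): (row=2, col=1) -> (row=2, col=0)
  east (east): (row=2, col=0) -> (row=2, col=1)
  east (east): (row=2, col=1) -> (row=2, col=2)
  south (south): blocked, stay at (row=2, col=2)
Final: (row=2, col=2)

Answer: Final position: (row=2, col=2)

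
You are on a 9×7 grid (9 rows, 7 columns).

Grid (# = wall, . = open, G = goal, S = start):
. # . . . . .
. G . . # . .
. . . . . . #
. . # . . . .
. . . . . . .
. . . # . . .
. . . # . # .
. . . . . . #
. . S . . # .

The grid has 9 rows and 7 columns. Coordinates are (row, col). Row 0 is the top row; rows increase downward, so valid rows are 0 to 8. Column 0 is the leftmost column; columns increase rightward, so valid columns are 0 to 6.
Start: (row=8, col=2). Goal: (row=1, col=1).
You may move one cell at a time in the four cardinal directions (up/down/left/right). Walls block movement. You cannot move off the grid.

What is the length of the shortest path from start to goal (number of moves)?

BFS from (row=8, col=2) until reaching (row=1, col=1):
  Distance 0: (row=8, col=2)
  Distance 1: (row=7, col=2), (row=8, col=1), (row=8, col=3)
  Distance 2: (row=6, col=2), (row=7, col=1), (row=7, col=3), (row=8, col=0), (row=8, col=4)
  Distance 3: (row=5, col=2), (row=6, col=1), (row=7, col=0), (row=7, col=4)
  Distance 4: (row=4, col=2), (row=5, col=1), (row=6, col=0), (row=6, col=4), (row=7, col=5)
  Distance 5: (row=4, col=1), (row=4, col=3), (row=5, col=0), (row=5, col=4)
  Distance 6: (row=3, col=1), (row=3, col=3), (row=4, col=0), (row=4, col=4), (row=5, col=5)
  Distance 7: (row=2, col=1), (row=2, col=3), (row=3, col=0), (row=3, col=4), (row=4, col=5), (row=5, col=6)
  Distance 8: (row=1, col=1), (row=1, col=3), (row=2, col=0), (row=2, col=2), (row=2, col=4), (row=3, col=5), (row=4, col=6), (row=6, col=6)  <- goal reached here
One shortest path (8 moves): (row=8, col=2) -> (row=8, col=1) -> (row=7, col=1) -> (row=6, col=1) -> (row=5, col=1) -> (row=4, col=1) -> (row=3, col=1) -> (row=2, col=1) -> (row=1, col=1)

Answer: Shortest path length: 8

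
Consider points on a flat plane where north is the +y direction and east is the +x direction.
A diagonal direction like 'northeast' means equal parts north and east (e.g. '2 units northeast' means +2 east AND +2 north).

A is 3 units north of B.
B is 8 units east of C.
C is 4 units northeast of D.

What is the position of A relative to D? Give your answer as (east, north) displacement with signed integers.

Answer: A is at (east=12, north=7) relative to D.

Derivation:
Place D at the origin (east=0, north=0).
  C is 4 units northeast of D: delta (east=+4, north=+4); C at (east=4, north=4).
  B is 8 units east of C: delta (east=+8, north=+0); B at (east=12, north=4).
  A is 3 units north of B: delta (east=+0, north=+3); A at (east=12, north=7).
Therefore A relative to D: (east=12, north=7).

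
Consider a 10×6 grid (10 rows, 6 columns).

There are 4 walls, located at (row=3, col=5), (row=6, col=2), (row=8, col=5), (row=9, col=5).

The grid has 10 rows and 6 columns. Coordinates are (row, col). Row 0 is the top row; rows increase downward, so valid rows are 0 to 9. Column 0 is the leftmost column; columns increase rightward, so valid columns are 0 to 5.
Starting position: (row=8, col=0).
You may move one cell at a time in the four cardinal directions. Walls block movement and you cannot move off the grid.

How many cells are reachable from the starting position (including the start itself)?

Answer: Reachable cells: 56

Derivation:
BFS flood-fill from (row=8, col=0):
  Distance 0: (row=8, col=0)
  Distance 1: (row=7, col=0), (row=8, col=1), (row=9, col=0)
  Distance 2: (row=6, col=0), (row=7, col=1), (row=8, col=2), (row=9, col=1)
  Distance 3: (row=5, col=0), (row=6, col=1), (row=7, col=2), (row=8, col=3), (row=9, col=2)
  Distance 4: (row=4, col=0), (row=5, col=1), (row=7, col=3), (row=8, col=4), (row=9, col=3)
  Distance 5: (row=3, col=0), (row=4, col=1), (row=5, col=2), (row=6, col=3), (row=7, col=4), (row=9, col=4)
  Distance 6: (row=2, col=0), (row=3, col=1), (row=4, col=2), (row=5, col=3), (row=6, col=4), (row=7, col=5)
  Distance 7: (row=1, col=0), (row=2, col=1), (row=3, col=2), (row=4, col=3), (row=5, col=4), (row=6, col=5)
  Distance 8: (row=0, col=0), (row=1, col=1), (row=2, col=2), (row=3, col=3), (row=4, col=4), (row=5, col=5)
  Distance 9: (row=0, col=1), (row=1, col=2), (row=2, col=3), (row=3, col=4), (row=4, col=5)
  Distance 10: (row=0, col=2), (row=1, col=3), (row=2, col=4)
  Distance 11: (row=0, col=3), (row=1, col=4), (row=2, col=5)
  Distance 12: (row=0, col=4), (row=1, col=5)
  Distance 13: (row=0, col=5)
Total reachable: 56 (grid has 56 open cells total)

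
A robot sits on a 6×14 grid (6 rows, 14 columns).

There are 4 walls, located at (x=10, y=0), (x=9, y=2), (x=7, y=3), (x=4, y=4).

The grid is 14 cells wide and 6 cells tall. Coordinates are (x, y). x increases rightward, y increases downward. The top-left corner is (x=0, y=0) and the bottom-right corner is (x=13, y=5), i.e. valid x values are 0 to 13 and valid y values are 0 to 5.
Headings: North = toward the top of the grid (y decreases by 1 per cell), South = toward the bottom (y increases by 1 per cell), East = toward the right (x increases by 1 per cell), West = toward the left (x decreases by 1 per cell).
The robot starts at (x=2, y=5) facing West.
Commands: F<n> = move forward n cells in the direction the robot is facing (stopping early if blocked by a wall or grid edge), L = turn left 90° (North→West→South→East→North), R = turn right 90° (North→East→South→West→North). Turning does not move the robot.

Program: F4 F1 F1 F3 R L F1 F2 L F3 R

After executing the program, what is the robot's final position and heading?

Answer: Final position: (x=0, y=5), facing West

Derivation:
Start: (x=2, y=5), facing West
  F4: move forward 2/4 (blocked), now at (x=0, y=5)
  F1: move forward 0/1 (blocked), now at (x=0, y=5)
  F1: move forward 0/1 (blocked), now at (x=0, y=5)
  F3: move forward 0/3 (blocked), now at (x=0, y=5)
  R: turn right, now facing North
  L: turn left, now facing West
  F1: move forward 0/1 (blocked), now at (x=0, y=5)
  F2: move forward 0/2 (blocked), now at (x=0, y=5)
  L: turn left, now facing South
  F3: move forward 0/3 (blocked), now at (x=0, y=5)
  R: turn right, now facing West
Final: (x=0, y=5), facing West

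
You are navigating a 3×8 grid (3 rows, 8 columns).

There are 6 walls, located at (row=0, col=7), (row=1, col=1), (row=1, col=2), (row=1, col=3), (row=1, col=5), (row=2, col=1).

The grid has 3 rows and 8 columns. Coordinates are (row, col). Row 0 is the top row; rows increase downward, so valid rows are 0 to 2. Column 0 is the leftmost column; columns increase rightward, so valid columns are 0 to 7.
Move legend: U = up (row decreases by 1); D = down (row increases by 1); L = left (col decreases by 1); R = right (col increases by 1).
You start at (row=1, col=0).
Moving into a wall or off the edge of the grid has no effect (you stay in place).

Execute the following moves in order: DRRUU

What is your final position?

Answer: Final position: (row=0, col=0)

Derivation:
Start: (row=1, col=0)
  D (down): (row=1, col=0) -> (row=2, col=0)
  R (right): blocked, stay at (row=2, col=0)
  R (right): blocked, stay at (row=2, col=0)
  U (up): (row=2, col=0) -> (row=1, col=0)
  U (up): (row=1, col=0) -> (row=0, col=0)
Final: (row=0, col=0)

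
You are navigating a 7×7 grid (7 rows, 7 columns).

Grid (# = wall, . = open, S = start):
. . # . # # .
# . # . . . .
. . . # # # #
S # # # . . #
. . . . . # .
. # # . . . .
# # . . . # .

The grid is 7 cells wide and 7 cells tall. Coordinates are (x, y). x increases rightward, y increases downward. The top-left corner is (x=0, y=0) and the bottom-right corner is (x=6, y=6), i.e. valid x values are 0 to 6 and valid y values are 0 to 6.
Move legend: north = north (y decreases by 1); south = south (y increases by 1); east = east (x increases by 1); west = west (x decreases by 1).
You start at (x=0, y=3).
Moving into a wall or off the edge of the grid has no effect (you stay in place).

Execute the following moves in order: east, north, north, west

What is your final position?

Start: (x=0, y=3)
  east (east): blocked, stay at (x=0, y=3)
  north (north): (x=0, y=3) -> (x=0, y=2)
  north (north): blocked, stay at (x=0, y=2)
  west (west): blocked, stay at (x=0, y=2)
Final: (x=0, y=2)

Answer: Final position: (x=0, y=2)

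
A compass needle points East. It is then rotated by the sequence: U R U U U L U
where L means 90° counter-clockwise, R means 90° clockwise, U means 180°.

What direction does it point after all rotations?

Answer: Final heading: West

Derivation:
Start: East
  U (U-turn (180°)) -> West
  R (right (90° clockwise)) -> North
  U (U-turn (180°)) -> South
  U (U-turn (180°)) -> North
  U (U-turn (180°)) -> South
  L (left (90° counter-clockwise)) -> East
  U (U-turn (180°)) -> West
Final: West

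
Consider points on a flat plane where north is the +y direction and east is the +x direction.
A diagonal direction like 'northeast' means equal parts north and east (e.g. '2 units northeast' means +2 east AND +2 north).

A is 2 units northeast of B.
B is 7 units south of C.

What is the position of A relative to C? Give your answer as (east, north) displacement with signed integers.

Place C at the origin (east=0, north=0).
  B is 7 units south of C: delta (east=+0, north=-7); B at (east=0, north=-7).
  A is 2 units northeast of B: delta (east=+2, north=+2); A at (east=2, north=-5).
Therefore A relative to C: (east=2, north=-5).

Answer: A is at (east=2, north=-5) relative to C.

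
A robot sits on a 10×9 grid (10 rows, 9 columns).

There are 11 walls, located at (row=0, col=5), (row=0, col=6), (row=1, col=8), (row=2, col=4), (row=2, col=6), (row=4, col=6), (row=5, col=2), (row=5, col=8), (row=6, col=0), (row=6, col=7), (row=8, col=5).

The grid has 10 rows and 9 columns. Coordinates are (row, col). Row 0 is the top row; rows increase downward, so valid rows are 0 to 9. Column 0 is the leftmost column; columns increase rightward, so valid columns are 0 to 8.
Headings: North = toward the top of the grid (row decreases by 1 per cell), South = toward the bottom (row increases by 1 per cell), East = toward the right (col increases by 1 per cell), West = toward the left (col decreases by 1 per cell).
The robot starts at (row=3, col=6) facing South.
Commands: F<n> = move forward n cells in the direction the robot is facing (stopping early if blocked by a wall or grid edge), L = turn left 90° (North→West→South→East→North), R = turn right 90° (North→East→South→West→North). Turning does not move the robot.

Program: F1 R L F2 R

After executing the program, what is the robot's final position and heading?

Start: (row=3, col=6), facing South
  F1: move forward 0/1 (blocked), now at (row=3, col=6)
  R: turn right, now facing West
  L: turn left, now facing South
  F2: move forward 0/2 (blocked), now at (row=3, col=6)
  R: turn right, now facing West
Final: (row=3, col=6), facing West

Answer: Final position: (row=3, col=6), facing West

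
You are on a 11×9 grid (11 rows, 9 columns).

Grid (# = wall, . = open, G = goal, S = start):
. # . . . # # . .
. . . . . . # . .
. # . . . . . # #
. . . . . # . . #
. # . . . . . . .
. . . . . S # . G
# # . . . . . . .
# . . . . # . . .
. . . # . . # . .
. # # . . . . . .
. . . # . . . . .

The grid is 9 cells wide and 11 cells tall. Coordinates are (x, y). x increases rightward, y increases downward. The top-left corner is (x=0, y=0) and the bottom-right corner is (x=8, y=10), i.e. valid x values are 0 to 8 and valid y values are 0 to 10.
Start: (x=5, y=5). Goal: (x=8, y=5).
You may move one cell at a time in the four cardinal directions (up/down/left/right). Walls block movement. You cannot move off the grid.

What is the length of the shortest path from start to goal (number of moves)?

BFS from (x=5, y=5) until reaching (x=8, y=5):
  Distance 0: (x=5, y=5)
  Distance 1: (x=5, y=4), (x=4, y=5), (x=5, y=6)
  Distance 2: (x=4, y=4), (x=6, y=4), (x=3, y=5), (x=4, y=6), (x=6, y=6)
  Distance 3: (x=4, y=3), (x=6, y=3), (x=3, y=4), (x=7, y=4), (x=2, y=5), (x=3, y=6), (x=7, y=6), (x=4, y=7), (x=6, y=7)
  Distance 4: (x=4, y=2), (x=6, y=2), (x=3, y=3), (x=7, y=3), (x=2, y=4), (x=8, y=4), (x=1, y=5), (x=7, y=5), (x=2, y=6), (x=8, y=6), (x=3, y=7), (x=7, y=7), (x=4, y=8)
  Distance 5: (x=4, y=1), (x=3, y=2), (x=5, y=2), (x=2, y=3), (x=0, y=5), (x=8, y=5), (x=2, y=7), (x=8, y=7), (x=5, y=8), (x=7, y=8), (x=4, y=9)  <- goal reached here
One shortest path (5 moves): (x=5, y=5) -> (x=5, y=4) -> (x=6, y=4) -> (x=7, y=4) -> (x=8, y=4) -> (x=8, y=5)

Answer: Shortest path length: 5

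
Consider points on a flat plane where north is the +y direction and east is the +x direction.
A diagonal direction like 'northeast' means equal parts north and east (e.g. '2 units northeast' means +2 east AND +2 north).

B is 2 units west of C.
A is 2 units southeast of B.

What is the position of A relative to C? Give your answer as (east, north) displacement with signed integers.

Answer: A is at (east=0, north=-2) relative to C.

Derivation:
Place C at the origin (east=0, north=0).
  B is 2 units west of C: delta (east=-2, north=+0); B at (east=-2, north=0).
  A is 2 units southeast of B: delta (east=+2, north=-2); A at (east=0, north=-2).
Therefore A relative to C: (east=0, north=-2).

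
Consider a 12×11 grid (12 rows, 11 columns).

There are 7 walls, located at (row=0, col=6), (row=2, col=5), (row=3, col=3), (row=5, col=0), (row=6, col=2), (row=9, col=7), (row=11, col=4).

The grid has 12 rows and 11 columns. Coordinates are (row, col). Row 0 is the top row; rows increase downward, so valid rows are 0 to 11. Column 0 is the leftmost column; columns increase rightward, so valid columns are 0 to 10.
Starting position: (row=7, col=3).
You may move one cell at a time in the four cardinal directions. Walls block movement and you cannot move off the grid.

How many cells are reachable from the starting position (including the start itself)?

Answer: Reachable cells: 125

Derivation:
BFS flood-fill from (row=7, col=3):
  Distance 0: (row=7, col=3)
  Distance 1: (row=6, col=3), (row=7, col=2), (row=7, col=4), (row=8, col=3)
  Distance 2: (row=5, col=3), (row=6, col=4), (row=7, col=1), (row=7, col=5), (row=8, col=2), (row=8, col=4), (row=9, col=3)
  Distance 3: (row=4, col=3), (row=5, col=2), (row=5, col=4), (row=6, col=1), (row=6, col=5), (row=7, col=0), (row=7, col=6), (row=8, col=1), (row=8, col=5), (row=9, col=2), (row=9, col=4), (row=10, col=3)
  Distance 4: (row=4, col=2), (row=4, col=4), (row=5, col=1), (row=5, col=5), (row=6, col=0), (row=6, col=6), (row=7, col=7), (row=8, col=0), (row=8, col=6), (row=9, col=1), (row=9, col=5), (row=10, col=2), (row=10, col=4), (row=11, col=3)
  Distance 5: (row=3, col=2), (row=3, col=4), (row=4, col=1), (row=4, col=5), (row=5, col=6), (row=6, col=7), (row=7, col=8), (row=8, col=7), (row=9, col=0), (row=9, col=6), (row=10, col=1), (row=10, col=5), (row=11, col=2)
  Distance 6: (row=2, col=2), (row=2, col=4), (row=3, col=1), (row=3, col=5), (row=4, col=0), (row=4, col=6), (row=5, col=7), (row=6, col=8), (row=7, col=9), (row=8, col=8), (row=10, col=0), (row=10, col=6), (row=11, col=1), (row=11, col=5)
  Distance 7: (row=1, col=2), (row=1, col=4), (row=2, col=1), (row=2, col=3), (row=3, col=0), (row=3, col=6), (row=4, col=7), (row=5, col=8), (row=6, col=9), (row=7, col=10), (row=8, col=9), (row=9, col=8), (row=10, col=7), (row=11, col=0), (row=11, col=6)
  Distance 8: (row=0, col=2), (row=0, col=4), (row=1, col=1), (row=1, col=3), (row=1, col=5), (row=2, col=0), (row=2, col=6), (row=3, col=7), (row=4, col=8), (row=5, col=9), (row=6, col=10), (row=8, col=10), (row=9, col=9), (row=10, col=8), (row=11, col=7)
  Distance 9: (row=0, col=1), (row=0, col=3), (row=0, col=5), (row=1, col=0), (row=1, col=6), (row=2, col=7), (row=3, col=8), (row=4, col=9), (row=5, col=10), (row=9, col=10), (row=10, col=9), (row=11, col=8)
  Distance 10: (row=0, col=0), (row=1, col=7), (row=2, col=8), (row=3, col=9), (row=4, col=10), (row=10, col=10), (row=11, col=9)
  Distance 11: (row=0, col=7), (row=1, col=8), (row=2, col=9), (row=3, col=10), (row=11, col=10)
  Distance 12: (row=0, col=8), (row=1, col=9), (row=2, col=10)
  Distance 13: (row=0, col=9), (row=1, col=10)
  Distance 14: (row=0, col=10)
Total reachable: 125 (grid has 125 open cells total)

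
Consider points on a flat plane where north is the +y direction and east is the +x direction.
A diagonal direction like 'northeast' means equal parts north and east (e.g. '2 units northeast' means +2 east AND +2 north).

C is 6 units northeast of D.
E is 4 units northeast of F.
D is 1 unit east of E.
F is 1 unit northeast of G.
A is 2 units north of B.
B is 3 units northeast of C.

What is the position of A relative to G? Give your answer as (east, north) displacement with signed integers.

Answer: A is at (east=15, north=16) relative to G.

Derivation:
Place G at the origin (east=0, north=0).
  F is 1 unit northeast of G: delta (east=+1, north=+1); F at (east=1, north=1).
  E is 4 units northeast of F: delta (east=+4, north=+4); E at (east=5, north=5).
  D is 1 unit east of E: delta (east=+1, north=+0); D at (east=6, north=5).
  C is 6 units northeast of D: delta (east=+6, north=+6); C at (east=12, north=11).
  B is 3 units northeast of C: delta (east=+3, north=+3); B at (east=15, north=14).
  A is 2 units north of B: delta (east=+0, north=+2); A at (east=15, north=16).
Therefore A relative to G: (east=15, north=16).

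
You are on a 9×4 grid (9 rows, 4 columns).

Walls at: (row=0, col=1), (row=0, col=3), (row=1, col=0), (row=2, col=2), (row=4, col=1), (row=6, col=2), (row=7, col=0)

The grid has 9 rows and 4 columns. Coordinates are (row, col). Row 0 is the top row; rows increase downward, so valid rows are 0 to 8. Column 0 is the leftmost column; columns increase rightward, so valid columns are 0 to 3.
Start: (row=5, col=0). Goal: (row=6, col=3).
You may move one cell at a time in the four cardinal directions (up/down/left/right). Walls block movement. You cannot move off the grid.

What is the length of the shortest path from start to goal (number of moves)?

BFS from (row=5, col=0) until reaching (row=6, col=3):
  Distance 0: (row=5, col=0)
  Distance 1: (row=4, col=0), (row=5, col=1), (row=6, col=0)
  Distance 2: (row=3, col=0), (row=5, col=2), (row=6, col=1)
  Distance 3: (row=2, col=0), (row=3, col=1), (row=4, col=2), (row=5, col=3), (row=7, col=1)
  Distance 4: (row=2, col=1), (row=3, col=2), (row=4, col=3), (row=6, col=3), (row=7, col=2), (row=8, col=1)  <- goal reached here
One shortest path (4 moves): (row=5, col=0) -> (row=5, col=1) -> (row=5, col=2) -> (row=5, col=3) -> (row=6, col=3)

Answer: Shortest path length: 4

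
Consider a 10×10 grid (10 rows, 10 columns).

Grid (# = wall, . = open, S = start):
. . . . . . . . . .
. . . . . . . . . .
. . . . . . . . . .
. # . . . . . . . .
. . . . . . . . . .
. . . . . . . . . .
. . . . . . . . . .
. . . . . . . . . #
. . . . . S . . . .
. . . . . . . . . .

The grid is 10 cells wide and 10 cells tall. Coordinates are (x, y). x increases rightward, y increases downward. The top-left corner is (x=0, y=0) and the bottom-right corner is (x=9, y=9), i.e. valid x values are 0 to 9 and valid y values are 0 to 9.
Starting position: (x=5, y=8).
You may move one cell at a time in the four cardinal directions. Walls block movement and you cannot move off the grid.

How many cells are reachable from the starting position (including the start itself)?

Answer: Reachable cells: 98

Derivation:
BFS flood-fill from (x=5, y=8):
  Distance 0: (x=5, y=8)
  Distance 1: (x=5, y=7), (x=4, y=8), (x=6, y=8), (x=5, y=9)
  Distance 2: (x=5, y=6), (x=4, y=7), (x=6, y=7), (x=3, y=8), (x=7, y=8), (x=4, y=9), (x=6, y=9)
  Distance 3: (x=5, y=5), (x=4, y=6), (x=6, y=6), (x=3, y=7), (x=7, y=7), (x=2, y=8), (x=8, y=8), (x=3, y=9), (x=7, y=9)
  Distance 4: (x=5, y=4), (x=4, y=5), (x=6, y=5), (x=3, y=6), (x=7, y=6), (x=2, y=7), (x=8, y=7), (x=1, y=8), (x=9, y=8), (x=2, y=9), (x=8, y=9)
  Distance 5: (x=5, y=3), (x=4, y=4), (x=6, y=4), (x=3, y=5), (x=7, y=5), (x=2, y=6), (x=8, y=6), (x=1, y=7), (x=0, y=8), (x=1, y=9), (x=9, y=9)
  Distance 6: (x=5, y=2), (x=4, y=3), (x=6, y=3), (x=3, y=4), (x=7, y=4), (x=2, y=5), (x=8, y=5), (x=1, y=6), (x=9, y=6), (x=0, y=7), (x=0, y=9)
  Distance 7: (x=5, y=1), (x=4, y=2), (x=6, y=2), (x=3, y=3), (x=7, y=3), (x=2, y=4), (x=8, y=4), (x=1, y=5), (x=9, y=5), (x=0, y=6)
  Distance 8: (x=5, y=0), (x=4, y=1), (x=6, y=1), (x=3, y=2), (x=7, y=2), (x=2, y=3), (x=8, y=3), (x=1, y=4), (x=9, y=4), (x=0, y=5)
  Distance 9: (x=4, y=0), (x=6, y=0), (x=3, y=1), (x=7, y=1), (x=2, y=2), (x=8, y=2), (x=9, y=3), (x=0, y=4)
  Distance 10: (x=3, y=0), (x=7, y=0), (x=2, y=1), (x=8, y=1), (x=1, y=2), (x=9, y=2), (x=0, y=3)
  Distance 11: (x=2, y=0), (x=8, y=0), (x=1, y=1), (x=9, y=1), (x=0, y=2)
  Distance 12: (x=1, y=0), (x=9, y=0), (x=0, y=1)
  Distance 13: (x=0, y=0)
Total reachable: 98 (grid has 98 open cells total)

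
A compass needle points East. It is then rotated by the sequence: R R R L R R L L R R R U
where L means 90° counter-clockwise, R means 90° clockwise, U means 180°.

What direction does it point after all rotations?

Answer: Final heading: North

Derivation:
Start: East
  R (right (90° clockwise)) -> South
  R (right (90° clockwise)) -> West
  R (right (90° clockwise)) -> North
  L (left (90° counter-clockwise)) -> West
  R (right (90° clockwise)) -> North
  R (right (90° clockwise)) -> East
  L (left (90° counter-clockwise)) -> North
  L (left (90° counter-clockwise)) -> West
  R (right (90° clockwise)) -> North
  R (right (90° clockwise)) -> East
  R (right (90° clockwise)) -> South
  U (U-turn (180°)) -> North
Final: North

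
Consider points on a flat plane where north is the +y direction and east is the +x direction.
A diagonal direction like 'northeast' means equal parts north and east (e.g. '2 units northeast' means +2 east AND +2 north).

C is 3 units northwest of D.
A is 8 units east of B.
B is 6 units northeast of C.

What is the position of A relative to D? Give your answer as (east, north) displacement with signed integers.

Answer: A is at (east=11, north=9) relative to D.

Derivation:
Place D at the origin (east=0, north=0).
  C is 3 units northwest of D: delta (east=-3, north=+3); C at (east=-3, north=3).
  B is 6 units northeast of C: delta (east=+6, north=+6); B at (east=3, north=9).
  A is 8 units east of B: delta (east=+8, north=+0); A at (east=11, north=9).
Therefore A relative to D: (east=11, north=9).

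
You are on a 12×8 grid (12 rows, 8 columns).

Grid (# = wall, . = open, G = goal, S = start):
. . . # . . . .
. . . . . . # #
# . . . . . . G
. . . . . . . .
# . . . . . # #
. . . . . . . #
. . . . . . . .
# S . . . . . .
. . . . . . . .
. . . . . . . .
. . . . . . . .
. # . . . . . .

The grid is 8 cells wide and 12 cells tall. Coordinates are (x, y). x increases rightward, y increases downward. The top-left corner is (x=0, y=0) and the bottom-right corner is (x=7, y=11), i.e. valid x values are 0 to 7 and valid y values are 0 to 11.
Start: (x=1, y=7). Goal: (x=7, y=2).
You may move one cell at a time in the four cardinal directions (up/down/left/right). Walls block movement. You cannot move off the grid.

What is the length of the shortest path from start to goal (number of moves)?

Answer: Shortest path length: 11

Derivation:
BFS from (x=1, y=7) until reaching (x=7, y=2):
  Distance 0: (x=1, y=7)
  Distance 1: (x=1, y=6), (x=2, y=7), (x=1, y=8)
  Distance 2: (x=1, y=5), (x=0, y=6), (x=2, y=6), (x=3, y=7), (x=0, y=8), (x=2, y=8), (x=1, y=9)
  Distance 3: (x=1, y=4), (x=0, y=5), (x=2, y=5), (x=3, y=6), (x=4, y=7), (x=3, y=8), (x=0, y=9), (x=2, y=9), (x=1, y=10)
  Distance 4: (x=1, y=3), (x=2, y=4), (x=3, y=5), (x=4, y=6), (x=5, y=7), (x=4, y=8), (x=3, y=9), (x=0, y=10), (x=2, y=10)
  Distance 5: (x=1, y=2), (x=0, y=3), (x=2, y=3), (x=3, y=4), (x=4, y=5), (x=5, y=6), (x=6, y=7), (x=5, y=8), (x=4, y=9), (x=3, y=10), (x=0, y=11), (x=2, y=11)
  Distance 6: (x=1, y=1), (x=2, y=2), (x=3, y=3), (x=4, y=4), (x=5, y=5), (x=6, y=6), (x=7, y=7), (x=6, y=8), (x=5, y=9), (x=4, y=10), (x=3, y=11)
  Distance 7: (x=1, y=0), (x=0, y=1), (x=2, y=1), (x=3, y=2), (x=4, y=3), (x=5, y=4), (x=6, y=5), (x=7, y=6), (x=7, y=8), (x=6, y=9), (x=5, y=10), (x=4, y=11)
  Distance 8: (x=0, y=0), (x=2, y=0), (x=3, y=1), (x=4, y=2), (x=5, y=3), (x=7, y=9), (x=6, y=10), (x=5, y=11)
  Distance 9: (x=4, y=1), (x=5, y=2), (x=6, y=3), (x=7, y=10), (x=6, y=11)
  Distance 10: (x=4, y=0), (x=5, y=1), (x=6, y=2), (x=7, y=3), (x=7, y=11)
  Distance 11: (x=5, y=0), (x=7, y=2)  <- goal reached here
One shortest path (11 moves): (x=1, y=7) -> (x=2, y=7) -> (x=3, y=7) -> (x=4, y=7) -> (x=5, y=7) -> (x=5, y=6) -> (x=5, y=5) -> (x=5, y=4) -> (x=5, y=3) -> (x=6, y=3) -> (x=7, y=3) -> (x=7, y=2)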